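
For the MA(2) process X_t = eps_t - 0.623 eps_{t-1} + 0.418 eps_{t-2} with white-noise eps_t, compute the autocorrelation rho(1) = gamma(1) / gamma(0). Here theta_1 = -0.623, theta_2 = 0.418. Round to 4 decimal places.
\rho(1) = -0.5653

For an MA(q) process with theta_0 = 1, the autocovariance is
  gamma(k) = sigma^2 * sum_{i=0..q-k} theta_i * theta_{i+k},
and rho(k) = gamma(k) / gamma(0). Sigma^2 cancels.
  numerator   = (1)*(-0.623) + (-0.623)*(0.418) = -0.883414.
  denominator = (1)^2 + (-0.623)^2 + (0.418)^2 = 1.562853.
  rho(1) = -0.883414 / 1.562853 = -0.5653.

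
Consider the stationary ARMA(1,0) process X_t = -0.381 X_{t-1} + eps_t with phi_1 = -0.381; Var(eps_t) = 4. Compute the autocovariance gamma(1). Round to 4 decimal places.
\gamma(1) = -1.7828

Multiply the model equation by X_{t-k} and take expectations. With theta_0 = psi_0 = 1 and psi_j the MA(infinity) weights, this gives
  gamma(k) - sum_i phi_i gamma(k-i) = c_k,
  c_k = sigma^2 * sum_{j=k..q} theta_j psi_{j-k}   (c_k = 0 for k > q),
using gamma(-m) = gamma(m).
Pure AR (q = 0): c_0 = sigma^2 = 4, c_k = 0 for k >= 1.
Equations for k = 0 and k = 1 (AR order 1):
  gamma(0) = phi_1 gamma(1) + c_0
  gamma(1) = phi_1 gamma(0) + c_1
Substituting the second into the first: gamma(0) (1 - phi_1^2) = c_0 + phi_1 c_1, so
  gamma(0) = c_0 / (1 - phi_1^2) = 4 / (1 - (-0.381)^2) = 4 / 0.854839 = 4.679244.
  gamma(1) = phi_1 gamma(0) = (-0.381)(4.679244) = -1.782792.
Therefore gamma(1) = -1.7828 (to 4 decimal places).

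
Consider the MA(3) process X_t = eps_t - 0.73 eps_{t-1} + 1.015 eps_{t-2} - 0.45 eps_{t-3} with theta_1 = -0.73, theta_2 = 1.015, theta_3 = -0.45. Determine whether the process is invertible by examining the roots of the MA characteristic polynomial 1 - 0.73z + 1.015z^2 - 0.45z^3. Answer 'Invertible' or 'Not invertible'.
\text{Invertible}

The MA(q) characteristic polynomial is P(z) = 1 - 0.73z + 1.015z^2 - 0.45z^3.
Invertibility requires all roots to lie outside the unit circle, i.e. |z| > 1 for every root.
Degree 3: look for a simple real root z0 first, then factor out (1 - z/z0) and solve the remaining quadratic.
Testing z0 = 2: P(2) = 1 + (-0.73)(2) + (1.015)(2)^2 + (-0.45)(2)^3
  = 1 + (-1.46) + (4.06) + (-3.6) = 0.  So z_0 = 2 is a root, |z_0| = 2.
Divide out the factor (1 - 0.5 z) = (1 - z/z0) (since 1/z0 = 0.5):
  P(z) = (1 - 0.5 z)(1 + (-0.23) z + (0.9) z^2)
  [check: z-coef -0.23 - (0.5) = -0.73; z^2-coef 0.9 - (0.5)(-0.23) = 1.015; z^3-coef -(0.5)(0.9) = -0.45.]
Remaining roots from the quadratic factor 1 + (-0.23) z + (0.9) z^2:
  Set 1 + (-0.23) z + (0.9) z^2 = 0, i.e. a z^2 + b z + c = 0 with a = 0.9, b = -0.23, c = 1.
  Discriminant D = b^2 - 4ac = (-0.23)^2 - 4*(0.9)*1 = 0.0529 - (3.6) = -3.5471.
  D < 0, so the roots are the complex-conjugate pair z = (-b +/- i sqrt(-D)) / (2a) = 0.1278 +/- 1.0463i.
  For a conjugate pair |z|^2 = z * conj(z) = (product of roots) = c/a = 1/(0.9) = 1.111111, so |z| = sqrt(1.111111) = 1.0541 for both roots.
Moduli of all roots: 2.0000, 1.0541, 1.0541.
All moduli strictly greater than 1? Yes.
Verdict: Invertible.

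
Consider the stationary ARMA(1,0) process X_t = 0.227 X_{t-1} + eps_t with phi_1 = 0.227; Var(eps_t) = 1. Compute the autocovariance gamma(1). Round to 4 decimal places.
\gamma(1) = 0.2393

Multiply the model equation by X_{t-k} and take expectations. With theta_0 = psi_0 = 1 and psi_j the MA(infinity) weights, this gives
  gamma(k) - sum_i phi_i gamma(k-i) = c_k,
  c_k = sigma^2 * sum_{j=k..q} theta_j psi_{j-k}   (c_k = 0 for k > q),
using gamma(-m) = gamma(m).
Pure AR (q = 0): c_0 = sigma^2 = 1, c_k = 0 for k >= 1.
Equations for k = 0 and k = 1 (AR order 1):
  gamma(0) = phi_1 gamma(1) + c_0
  gamma(1) = phi_1 gamma(0) + c_1
Substituting the second into the first: gamma(0) (1 - phi_1^2) = c_0 + phi_1 c_1, so
  gamma(0) = c_0 / (1 - phi_1^2) = 1 / (1 - (0.227)^2) = 1 / 0.948471 = 1.054328.
  gamma(1) = phi_1 gamma(0) = (0.227)(1.054328) = 0.239333.
Therefore gamma(1) = 0.2393 (to 4 decimal places).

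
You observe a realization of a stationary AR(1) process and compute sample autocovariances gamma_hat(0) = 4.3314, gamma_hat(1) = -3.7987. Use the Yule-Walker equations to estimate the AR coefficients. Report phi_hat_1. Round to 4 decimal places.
\hat\phi_{1} = -0.8770

The Yule-Walker equations for an AR(p) process read, in matrix form,
  Gamma_p phi = r_p,   with   (Gamma_p)_{ij} = gamma(|i - j|),
                       (r_p)_i = gamma(i),   i,j = 1..p.
Substitute the sample gammas (Toeplitz matrix and right-hand side of size 1):
  Gamma_p = [[4.3314]]
  r_p     = [-3.7987]
With p = 1 this is the single equation gamma(0) phi_1 = gamma(1):
  phi_hat_1 = gamma(1) / gamma(0) = -3.7987 / 4.3314 = -0.8770.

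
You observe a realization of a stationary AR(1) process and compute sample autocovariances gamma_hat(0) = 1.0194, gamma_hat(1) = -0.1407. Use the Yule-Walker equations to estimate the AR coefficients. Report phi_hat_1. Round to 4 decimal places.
\hat\phi_{1} = -0.1380

The Yule-Walker equations for an AR(p) process read, in matrix form,
  Gamma_p phi = r_p,   with   (Gamma_p)_{ij} = gamma(|i - j|),
                       (r_p)_i = gamma(i),   i,j = 1..p.
Substitute the sample gammas (Toeplitz matrix and right-hand side of size 1):
  Gamma_p = [[1.0194]]
  r_p     = [-0.1407]
With p = 1 this is the single equation gamma(0) phi_1 = gamma(1):
  phi_hat_1 = gamma(1) / gamma(0) = -0.1407 / 1.0194 = -0.1380.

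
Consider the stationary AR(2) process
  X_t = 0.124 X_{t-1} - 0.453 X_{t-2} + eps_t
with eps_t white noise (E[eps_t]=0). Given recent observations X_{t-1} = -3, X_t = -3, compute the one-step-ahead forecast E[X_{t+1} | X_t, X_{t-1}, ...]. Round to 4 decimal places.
E[X_{t+1} \mid \mathcal F_t] = 0.9870

For an AR(p) model X_t = c + sum_i phi_i X_{t-i} + eps_t, the
one-step-ahead conditional mean is
  E[X_{t+1} | X_t, ...] = c + sum_i phi_i X_{t+1-i}.
Substitute known values:
  E[X_{t+1} | ...] = (0.124) * (-3) + (-0.453) * (-3)
                   = 0.9870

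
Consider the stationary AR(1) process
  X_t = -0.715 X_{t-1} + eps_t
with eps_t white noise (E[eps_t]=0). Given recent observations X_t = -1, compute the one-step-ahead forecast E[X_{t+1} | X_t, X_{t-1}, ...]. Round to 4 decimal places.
E[X_{t+1} \mid \mathcal F_t] = 0.7150

For an AR(p) model X_t = c + sum_i phi_i X_{t-i} + eps_t, the
one-step-ahead conditional mean is
  E[X_{t+1} | X_t, ...] = c + sum_i phi_i X_{t+1-i}.
Substitute known values:
  E[X_{t+1} | ...] = (-0.715) * (-1)
                   = 0.7150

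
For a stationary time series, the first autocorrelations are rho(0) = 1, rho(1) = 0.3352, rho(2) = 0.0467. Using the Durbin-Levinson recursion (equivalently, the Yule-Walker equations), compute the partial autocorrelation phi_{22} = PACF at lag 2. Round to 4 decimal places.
\phi_{22} = -0.0740

The PACF at lag k is phi_{kk}, the last component of the solution
to the Yule-Walker system G_k phi = r_k where
  (G_k)_{ij} = rho(|i - j|), (r_k)_i = rho(i), i,j = 1..k.
Equivalently, Durbin-Levinson gives phi_{kk} iteratively:
  phi_{11} = rho(1)
  phi_{kk} = [rho(k) - sum_{j=1..k-1} phi_{k-1,j} rho(k-j)]
            / [1 - sum_{j=1..k-1} phi_{k-1,j} rho(j)],
  phi_{k,j} = phi_{k-1,j} - phi_{kk} phi_{k-1,k-j},  j = 1..k-1.
Step k = 1:
  phi_11 = rho(1) = 0.3352.
Step k = 2:
  phi_22 = [rho(2) - phi_11 rho(1)] / [1 - phi_11 rho(1)] = [0.0467 - (0.3352)(0.3352)] / [1 - (0.3352)(0.3352)]
         = -0.06565904 / 0.88764096 = -0.074.
Therefore phi_{22} = -0.0740.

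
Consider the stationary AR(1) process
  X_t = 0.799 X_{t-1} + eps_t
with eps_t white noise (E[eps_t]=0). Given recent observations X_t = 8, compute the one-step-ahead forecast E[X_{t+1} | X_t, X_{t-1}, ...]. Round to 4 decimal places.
E[X_{t+1} \mid \mathcal F_t] = 6.3920

For an AR(p) model X_t = c + sum_i phi_i X_{t-i} + eps_t, the
one-step-ahead conditional mean is
  E[X_{t+1} | X_t, ...] = c + sum_i phi_i X_{t+1-i}.
Substitute known values:
  E[X_{t+1} | ...] = (0.799) * (8)
                   = 6.3920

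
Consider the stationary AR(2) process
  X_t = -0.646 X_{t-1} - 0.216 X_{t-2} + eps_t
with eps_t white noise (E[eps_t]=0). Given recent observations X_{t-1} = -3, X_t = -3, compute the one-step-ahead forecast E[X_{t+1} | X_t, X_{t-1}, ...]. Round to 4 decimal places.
E[X_{t+1} \mid \mathcal F_t] = 2.5860

For an AR(p) model X_t = c + sum_i phi_i X_{t-i} + eps_t, the
one-step-ahead conditional mean is
  E[X_{t+1} | X_t, ...] = c + sum_i phi_i X_{t+1-i}.
Substitute known values:
  E[X_{t+1} | ...] = (-0.646) * (-3) + (-0.216) * (-3)
                   = 2.5860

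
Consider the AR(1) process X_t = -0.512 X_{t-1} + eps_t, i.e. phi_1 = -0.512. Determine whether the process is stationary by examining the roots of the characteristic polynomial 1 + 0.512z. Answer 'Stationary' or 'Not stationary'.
\text{Stationary}

The AR(p) characteristic polynomial is P(z) = 1 + 0.512z.
Stationarity requires all roots to lie outside the unit circle, i.e. |z| > 1 for every root.
This is linear in z: 1 + (0.512) z = 0  =>  z = -1/(0.512) = -1.953125,  |z| = 1.953125.
Moduli of all roots: 1.9531.
All moduli strictly greater than 1? Yes.
Verdict: Stationary.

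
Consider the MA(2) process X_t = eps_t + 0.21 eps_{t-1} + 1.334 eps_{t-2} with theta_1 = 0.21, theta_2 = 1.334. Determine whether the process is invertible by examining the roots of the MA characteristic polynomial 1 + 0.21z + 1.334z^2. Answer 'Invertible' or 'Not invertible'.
\text{Not invertible}

The MA(q) characteristic polynomial is P(z) = 1 + 0.21z + 1.334z^2.
Invertibility requires all roots to lie outside the unit circle, i.e. |z| > 1 for every root.
Set 1 + (0.21) z + (1.334) z^2 = 0, i.e. a z^2 + b z + c = 0 with a = 1.334, b = 0.21, c = 1.
Discriminant D = b^2 - 4ac = (0.21)^2 - 4*(1.334)*1 = 0.0441 - (5.336) = -5.2919.
D < 0, so the roots are the complex-conjugate pair z = (-b +/- i sqrt(-D)) / (2a) = -0.0787 +/- 0.8622i.
For a conjugate pair |z|^2 = z * conj(z) = (product of roots) = c/a = 1/(1.334) = 0.749625, so |z| = sqrt(0.749625) = 0.8658 for both roots.
Moduli of all roots: 0.8658, 0.8658.
All moduli strictly greater than 1? No.
Verdict: Not invertible.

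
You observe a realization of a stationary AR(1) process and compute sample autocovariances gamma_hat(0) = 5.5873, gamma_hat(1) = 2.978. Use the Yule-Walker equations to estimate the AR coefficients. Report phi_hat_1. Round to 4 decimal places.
\hat\phi_{1} = 0.5330

The Yule-Walker equations for an AR(p) process read, in matrix form,
  Gamma_p phi = r_p,   with   (Gamma_p)_{ij} = gamma(|i - j|),
                       (r_p)_i = gamma(i),   i,j = 1..p.
Substitute the sample gammas (Toeplitz matrix and right-hand side of size 1):
  Gamma_p = [[5.5873]]
  r_p     = [2.978]
With p = 1 this is the single equation gamma(0) phi_1 = gamma(1):
  phi_hat_1 = gamma(1) / gamma(0) = 2.978 / 5.5873 = 0.5330.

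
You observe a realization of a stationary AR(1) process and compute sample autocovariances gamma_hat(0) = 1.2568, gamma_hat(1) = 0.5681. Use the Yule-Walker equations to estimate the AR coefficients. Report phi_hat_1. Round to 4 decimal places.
\hat\phi_{1} = 0.4520

The Yule-Walker equations for an AR(p) process read, in matrix form,
  Gamma_p phi = r_p,   with   (Gamma_p)_{ij} = gamma(|i - j|),
                       (r_p)_i = gamma(i),   i,j = 1..p.
Substitute the sample gammas (Toeplitz matrix and right-hand side of size 1):
  Gamma_p = [[1.2568]]
  r_p     = [0.5681]
With p = 1 this is the single equation gamma(0) phi_1 = gamma(1):
  phi_hat_1 = gamma(1) / gamma(0) = 0.5681 / 1.2568 = 0.4520.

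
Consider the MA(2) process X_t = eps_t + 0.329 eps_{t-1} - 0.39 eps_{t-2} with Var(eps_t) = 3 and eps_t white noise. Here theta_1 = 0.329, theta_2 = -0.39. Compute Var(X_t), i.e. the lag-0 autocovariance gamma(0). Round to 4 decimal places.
\gamma(0) = 3.7810

For an MA(q) process X_t = eps_t + sum_i theta_i eps_{t-i} with
Var(eps_t) = sigma^2, the variance is
  gamma(0) = sigma^2 * (1 + sum_i theta_i^2).
  sum_i theta_i^2 = (0.329)^2 + (-0.39)^2 = 0.108241 + 0.1521 = 0.260341.
  gamma(0) = 3 * (1 + 0.260341) = 3 * 1.260341 = 3.781023, which rounds to 3.7810.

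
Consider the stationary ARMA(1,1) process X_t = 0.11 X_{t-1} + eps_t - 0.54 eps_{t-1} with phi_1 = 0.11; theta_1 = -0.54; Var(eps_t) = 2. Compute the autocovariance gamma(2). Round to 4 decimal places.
\gamma(2) = -0.0901

Multiply the model equation by X_{t-k} and take expectations. With theta_0 = psi_0 = 1 and psi_j the MA(infinity) weights, this gives
  gamma(k) - sum_i phi_i gamma(k-i) = c_k,
  c_k = sigma^2 * sum_{j=k..q} theta_j psi_{j-k}   (c_k = 0 for k > q),
using gamma(-m) = gamma(m).
psi-weights needed (psi_j = theta_j + sum_i phi_i psi_{j-i}):
  psi_1 = theta_1 + phi_1 = -0.54 + (0.11) = -0.43
Right-hand sides:
  c_0 = sigma^2 (1 + theta_1 psi_1) = 2 * (1 + (-0.54)(-0.43)) = 2 * 1.2322 = 2.4644
  c_1 = sigma^2 theta_1 = 2 * (-0.54) = -1.08
  c_2 = 0
Equations for k = 0 and k = 1 (AR order 1):
  gamma(0) = phi_1 gamma(1) + c_0
  gamma(1) = phi_1 gamma(0) + c_1
Substituting the second into the first: gamma(0) (1 - phi_1^2) = c_0 + phi_1 c_1, so
  gamma(0) = (c_0 + phi_1 c_1) / (1 - phi_1^2) = (2.4644 + (0.11)(-1.08)) / (1 - (0.11)^2) = 2.3456 / 0.9879 = 2.374329.
  gamma(1) = phi_1 gamma(0) + c_1 = (0.11)(2.374329) + (-1.08) = -0.818824.
For k = 2 (> q): gamma(2) = phi_1 gamma(1) = (0.11)(-0.818824) = -0.090071.
Therefore gamma(2) = -0.0901 (to 4 decimal places).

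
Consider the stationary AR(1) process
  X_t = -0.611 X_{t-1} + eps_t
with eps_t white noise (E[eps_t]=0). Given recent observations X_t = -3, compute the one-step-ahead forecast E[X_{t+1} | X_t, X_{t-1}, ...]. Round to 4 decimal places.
E[X_{t+1} \mid \mathcal F_t] = 1.8330

For an AR(p) model X_t = c + sum_i phi_i X_{t-i} + eps_t, the
one-step-ahead conditional mean is
  E[X_{t+1} | X_t, ...] = c + sum_i phi_i X_{t+1-i}.
Substitute known values:
  E[X_{t+1} | ...] = (-0.611) * (-3)
                   = 1.8330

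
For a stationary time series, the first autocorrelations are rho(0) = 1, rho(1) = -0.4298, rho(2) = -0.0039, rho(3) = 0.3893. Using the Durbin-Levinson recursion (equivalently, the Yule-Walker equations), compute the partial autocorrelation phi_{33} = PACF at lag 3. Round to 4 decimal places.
\phi_{33} = 0.3730

The PACF at lag k is phi_{kk}, the last component of the solution
to the Yule-Walker system G_k phi = r_k where
  (G_k)_{ij} = rho(|i - j|), (r_k)_i = rho(i), i,j = 1..k.
Equivalently, Durbin-Levinson gives phi_{kk} iteratively:
  phi_{11} = rho(1)
  phi_{kk} = [rho(k) - sum_{j=1..k-1} phi_{k-1,j} rho(k-j)]
            / [1 - sum_{j=1..k-1} phi_{k-1,j} rho(j)],
  phi_{k,j} = phi_{k-1,j} - phi_{kk} phi_{k-1,k-j},  j = 1..k-1.
Step k = 1:
  phi_11 = rho(1) = -0.4298.
Step k = 2:
  phi_22 = [rho(2) - phi_11 rho(1)] / [1 - phi_11 rho(1)] = [-0.0039 - (-0.4298)(-0.4298)] / [1 - (-0.4298)(-0.4298)]
         = -0.18862804 / 0.81527196 = -0.231368.
  Update: phi_21 = phi_11 - phi_22 phi_11 = -0.4298 - (-0.231368)(-0.4298) = -0.529242.
Step k = 3:
  phi_33 = [rho(3) - phi_21 rho(2) - phi_22 rho(1)] / [1 - phi_21 rho(1) - phi_22 rho(2)]
    numerator   = 0.3893 - (-0.529242)(-0.0039) - (-0.231368)(-0.4298) = 0.28779389
    denominator = 1 - (-0.529242)(-0.4298) - (-0.231368)(-0.0039) = 0.77162942
  phi_33 = 0.28779389 / 0.77162942 = 0.373.
Therefore phi_{33} = 0.3730.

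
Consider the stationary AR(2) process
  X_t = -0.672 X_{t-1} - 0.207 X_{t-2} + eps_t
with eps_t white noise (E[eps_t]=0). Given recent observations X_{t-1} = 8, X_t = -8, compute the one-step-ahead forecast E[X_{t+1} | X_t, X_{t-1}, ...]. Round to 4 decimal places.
E[X_{t+1} \mid \mathcal F_t] = 3.7200

For an AR(p) model X_t = c + sum_i phi_i X_{t-i} + eps_t, the
one-step-ahead conditional mean is
  E[X_{t+1} | X_t, ...] = c + sum_i phi_i X_{t+1-i}.
Substitute known values:
  E[X_{t+1} | ...] = (-0.672) * (-8) + (-0.207) * (8)
                   = 3.7200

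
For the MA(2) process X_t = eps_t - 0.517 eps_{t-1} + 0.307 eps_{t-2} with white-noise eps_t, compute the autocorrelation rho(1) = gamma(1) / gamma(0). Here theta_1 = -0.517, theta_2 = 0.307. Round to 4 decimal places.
\rho(1) = -0.4963

For an MA(q) process with theta_0 = 1, the autocovariance is
  gamma(k) = sigma^2 * sum_{i=0..q-k} theta_i * theta_{i+k},
and rho(k) = gamma(k) / gamma(0). Sigma^2 cancels.
  numerator   = (1)*(-0.517) + (-0.517)*(0.307) = -0.675719.
  denominator = (1)^2 + (-0.517)^2 + (0.307)^2 = 1.361538.
  rho(1) = -0.675719 / 1.361538 = -0.4963.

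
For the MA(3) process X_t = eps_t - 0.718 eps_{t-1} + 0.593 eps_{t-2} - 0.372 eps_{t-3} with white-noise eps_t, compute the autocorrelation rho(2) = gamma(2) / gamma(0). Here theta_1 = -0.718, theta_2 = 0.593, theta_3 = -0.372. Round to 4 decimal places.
\rho(2) = 0.4289

For an MA(q) process with theta_0 = 1, the autocovariance is
  gamma(k) = sigma^2 * sum_{i=0..q-k} theta_i * theta_{i+k},
and rho(k) = gamma(k) / gamma(0). Sigma^2 cancels.
  numerator   = (1)*(0.593) + (-0.718)*(-0.372) = 0.860096.
  denominator = (1)^2 + (-0.718)^2 + (0.593)^2 + (-0.372)^2 = 2.005557.
  rho(2) = 0.860096 / 2.005557 = 0.4289.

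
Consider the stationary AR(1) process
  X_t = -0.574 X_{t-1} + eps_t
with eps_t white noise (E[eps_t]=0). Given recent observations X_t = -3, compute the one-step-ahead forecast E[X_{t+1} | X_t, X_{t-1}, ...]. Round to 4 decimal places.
E[X_{t+1} \mid \mathcal F_t] = 1.7220

For an AR(p) model X_t = c + sum_i phi_i X_{t-i} + eps_t, the
one-step-ahead conditional mean is
  E[X_{t+1} | X_t, ...] = c + sum_i phi_i X_{t+1-i}.
Substitute known values:
  E[X_{t+1} | ...] = (-0.574) * (-3)
                   = 1.7220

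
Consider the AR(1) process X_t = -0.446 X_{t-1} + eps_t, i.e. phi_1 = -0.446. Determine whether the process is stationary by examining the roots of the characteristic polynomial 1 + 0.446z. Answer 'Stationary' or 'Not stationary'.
\text{Stationary}

The AR(p) characteristic polynomial is P(z) = 1 + 0.446z.
Stationarity requires all roots to lie outside the unit circle, i.e. |z| > 1 for every root.
This is linear in z: 1 + (0.446) z = 0  =>  z = -1/(0.446) = -2.242152,  |z| = 2.242152.
Moduli of all roots: 2.2422.
All moduli strictly greater than 1? Yes.
Verdict: Stationary.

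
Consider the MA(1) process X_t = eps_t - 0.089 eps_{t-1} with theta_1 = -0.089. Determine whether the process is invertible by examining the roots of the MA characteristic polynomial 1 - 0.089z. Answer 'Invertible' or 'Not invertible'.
\text{Invertible}

The MA(q) characteristic polynomial is P(z) = 1 - 0.089z.
Invertibility requires all roots to lie outside the unit circle, i.e. |z| > 1 for every root.
This is linear in z: 1 + (-0.089) z = 0  =>  z = -1/(-0.089) = 11.235955,  |z| = 11.235955.
Moduli of all roots: 11.2360.
All moduli strictly greater than 1? Yes.
Verdict: Invertible.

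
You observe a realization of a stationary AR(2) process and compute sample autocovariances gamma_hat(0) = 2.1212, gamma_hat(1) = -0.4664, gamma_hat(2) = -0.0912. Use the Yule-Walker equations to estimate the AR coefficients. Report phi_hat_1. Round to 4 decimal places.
\hat\phi_{1} = -0.2410

The Yule-Walker equations for an AR(p) process read, in matrix form,
  Gamma_p phi = r_p,   with   (Gamma_p)_{ij} = gamma(|i - j|),
                       (r_p)_i = gamma(i),   i,j = 1..p.
Substitute the sample gammas (Toeplitz matrix and right-hand side of size 2):
  Gamma_p = [[2.1212, -0.4664], [-0.4664, 2.1212]]
  r_p     = [-0.4664, -0.0912]
Written out:
  2.1212 phi_1 - 0.4664 phi_2 = -0.4664
  -0.4664 phi_1 + 2.1212 phi_2 = -0.0912
Solve by Cramer's rule:
  det = gamma(0)^2 - gamma(1)^2 = (2.1212)^2 - (-0.4664)^2 = 4.49948944 - 0.21752896 = 4.28196048
  phi_hat_1 = [gamma(1) gamma(0) - gamma(1) gamma(2)] / det = [(-0.4664)(2.1212) - (-0.4664)(-0.0912)] / 4.28196048 = -1.03186336 / 4.28196048 = -0.241
  phi_hat_2 = [gamma(0) gamma(2) - gamma(1)^2] / det = [(2.1212)(-0.0912) - (-0.4664)^2] / 4.28196048 = -0.4109824 / 4.28196048 = -0.096
So phi_hat = [-0.2410, -0.0960].
Therefore phi_hat_1 = -0.2410.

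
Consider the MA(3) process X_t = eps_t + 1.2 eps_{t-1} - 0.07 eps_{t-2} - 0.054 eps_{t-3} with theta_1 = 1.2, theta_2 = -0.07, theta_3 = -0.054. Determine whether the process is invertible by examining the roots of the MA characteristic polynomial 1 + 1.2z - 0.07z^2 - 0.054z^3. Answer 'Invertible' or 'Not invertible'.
\text{Not invertible}

The MA(q) characteristic polynomial is P(z) = 1 + 1.2z - 0.07z^2 - 0.054z^3.
Invertibility requires all roots to lie outside the unit circle, i.e. |z| > 1 for every root.
Degree 3: look for a simple real root z0 first, then factor out (1 - z/z0) and solve the remaining quadratic.
Testing z0 = -5: P(-5) = 1 + (1.2)(-5) + (-0.07)(-5)^2 + (-0.054)(-5)^3
  = 1 + (-6) + (-1.75) + (6.75) = 0.  So z_0 = -5 is a root, |z_0| = 5.
Divide out the factor (1 + 0.2 z) = (1 - z/z0) (since 1/z0 = -0.2):
  P(z) = (1 + 0.2 z)(1 + (1) z + (-0.27) z^2)
  [check: z-coef 1 - (-0.2) = 1.2; z^2-coef -0.27 - (-0.2)(1) = -0.07; z^3-coef -(-0.2)(-0.27) = -0.054.]
Remaining roots from the quadratic factor 1 + (1) z + (-0.27) z^2:
  Set 1 + (1) z + (-0.27) z^2 = 0, i.e. a z^2 + b z + c = 0 with a = -0.27, b = 1, c = 1.
  Discriminant D = b^2 - 4ac = (1)^2 - 4*(-0.27)*1 = 1 - (-1.08) = 2.08.
  D >= 0, so the roots are real: z = (-b +/- sqrt(D)) / (2a) = (-1 +/- 1.442221) / (-0.54).
    z_1 = (-1 + 1.442221) / (-0.54) = -0.8189,   |z_1| = 0.8189.
    z_2 = (-1 - 1.442221) / (-0.54) = 4.5226,   |z_2| = 4.5226.
Moduli of all roots: 5.0000, 0.8189, 4.5226.
All moduli strictly greater than 1? No.
Verdict: Not invertible.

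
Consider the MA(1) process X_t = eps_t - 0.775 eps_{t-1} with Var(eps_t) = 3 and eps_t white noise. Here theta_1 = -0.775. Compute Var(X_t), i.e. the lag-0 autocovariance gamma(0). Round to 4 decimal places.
\gamma(0) = 4.8019

For an MA(q) process X_t = eps_t + sum_i theta_i eps_{t-i} with
Var(eps_t) = sigma^2, the variance is
  gamma(0) = sigma^2 * (1 + sum_i theta_i^2).
  sum_i theta_i^2 = (-0.775)^2 = 0.600625.
  gamma(0) = 3 * (1 + 0.600625) = 3 * 1.600625 = 4.801875, which rounds to 4.8019.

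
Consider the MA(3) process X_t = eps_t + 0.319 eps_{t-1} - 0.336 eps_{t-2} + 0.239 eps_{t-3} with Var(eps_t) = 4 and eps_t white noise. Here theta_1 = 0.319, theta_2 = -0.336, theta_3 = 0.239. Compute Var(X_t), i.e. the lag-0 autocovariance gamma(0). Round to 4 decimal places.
\gamma(0) = 5.0871

For an MA(q) process X_t = eps_t + sum_i theta_i eps_{t-i} with
Var(eps_t) = sigma^2, the variance is
  gamma(0) = sigma^2 * (1 + sum_i theta_i^2).
  sum_i theta_i^2 = (0.319)^2 + (-0.336)^2 + (0.239)^2 = 0.101761 + 0.112896 + 0.057121 = 0.271778.
  gamma(0) = 4 * (1 + 0.271778) = 4 * 1.271778 = 5.087112, which rounds to 5.0871.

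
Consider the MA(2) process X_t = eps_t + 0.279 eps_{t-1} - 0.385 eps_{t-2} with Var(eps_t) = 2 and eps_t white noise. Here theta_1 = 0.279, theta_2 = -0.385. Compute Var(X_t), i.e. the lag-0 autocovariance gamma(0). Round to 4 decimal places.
\gamma(0) = 2.4521

For an MA(q) process X_t = eps_t + sum_i theta_i eps_{t-i} with
Var(eps_t) = sigma^2, the variance is
  gamma(0) = sigma^2 * (1 + sum_i theta_i^2).
  sum_i theta_i^2 = (0.279)^2 + (-0.385)^2 = 0.077841 + 0.148225 = 0.226066.
  gamma(0) = 2 * (1 + 0.226066) = 2 * 1.226066 = 2.452132, which rounds to 2.4521.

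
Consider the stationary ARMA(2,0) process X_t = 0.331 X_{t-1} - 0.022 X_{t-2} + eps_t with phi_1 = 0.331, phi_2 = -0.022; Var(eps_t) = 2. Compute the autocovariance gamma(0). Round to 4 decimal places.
\gamma(0) = 2.2355

Multiply the model equation by X_{t-k} and take expectations. With theta_0 = psi_0 = 1 and psi_j the MA(infinity) weights, this gives
  gamma(k) - sum_i phi_i gamma(k-i) = c_k,
  c_k = sigma^2 * sum_{j=k..q} theta_j psi_{j-k}   (c_k = 0 for k > q),
using gamma(-m) = gamma(m).
Pure AR (q = 0): c_0 = sigma^2 = 2, c_k = 0 for k >= 1.
Equations for k = 0, 1, 2 (AR order 2, c_2 = 0):
  (E0) gamma(0) = phi_1 gamma(1) + phi_2 gamma(2) + c_0
  (E1) gamma(1) = phi_1 gamma(0) + phi_2 gamma(1) + c_1
  (E2) gamma(2) = phi_1 gamma(1) + phi_2 gamma(0)
From (E1): gamma(1) = A gamma(0) + B with
  A = phi_1 / (1 - phi_2) = 0.331 / 1.022 = 0.323875,   B = c_1 / (1 - phi_2) = 0 / 1.022 = 0.
Insert (E2) into (E0): gamma(0) (1 - phi_2^2) = phi_1 (1 + phi_2) gamma(1) + c_0.
  phi_1 (1 + phi_2) = (0.331)(0.978) = 0.323718,   1 - phi_2^2 = 0.999516.
Replace gamma(1) by A gamma(0) + B and collect gamma(0):
  gamma(0) [0.999516 - (0.323718)(0.323875)] = c_0 = 2
  gamma(0) * 0.894672 = 2
  gamma(0) = 2 / 0.894672 = 2.235456.
Therefore gamma(0) = 2.2355 (to 4 decimal places).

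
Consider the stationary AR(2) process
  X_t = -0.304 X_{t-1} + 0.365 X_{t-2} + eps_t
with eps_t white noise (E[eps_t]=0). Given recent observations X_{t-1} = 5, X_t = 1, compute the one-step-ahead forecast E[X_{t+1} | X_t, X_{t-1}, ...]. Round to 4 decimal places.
E[X_{t+1} \mid \mathcal F_t] = 1.5210

For an AR(p) model X_t = c + sum_i phi_i X_{t-i} + eps_t, the
one-step-ahead conditional mean is
  E[X_{t+1} | X_t, ...] = c + sum_i phi_i X_{t+1-i}.
Substitute known values:
  E[X_{t+1} | ...] = (-0.304) * (1) + (0.365) * (5)
                   = 1.5210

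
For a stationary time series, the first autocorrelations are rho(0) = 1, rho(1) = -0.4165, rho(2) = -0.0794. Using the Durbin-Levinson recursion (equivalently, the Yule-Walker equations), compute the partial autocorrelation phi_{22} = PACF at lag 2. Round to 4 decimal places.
\phi_{22} = -0.3059

The PACF at lag k is phi_{kk}, the last component of the solution
to the Yule-Walker system G_k phi = r_k where
  (G_k)_{ij} = rho(|i - j|), (r_k)_i = rho(i), i,j = 1..k.
Equivalently, Durbin-Levinson gives phi_{kk} iteratively:
  phi_{11} = rho(1)
  phi_{kk} = [rho(k) - sum_{j=1..k-1} phi_{k-1,j} rho(k-j)]
            / [1 - sum_{j=1..k-1} phi_{k-1,j} rho(j)],
  phi_{k,j} = phi_{k-1,j} - phi_{kk} phi_{k-1,k-j},  j = 1..k-1.
Step k = 1:
  phi_11 = rho(1) = -0.4165.
Step k = 2:
  phi_22 = [rho(2) - phi_11 rho(1)] / [1 - phi_11 rho(1)] = [-0.0794 - (-0.4165)(-0.4165)] / [1 - (-0.4165)(-0.4165)]
         = -0.25287225 / 0.82652775 = -0.3059.
Therefore phi_{22} = -0.3059.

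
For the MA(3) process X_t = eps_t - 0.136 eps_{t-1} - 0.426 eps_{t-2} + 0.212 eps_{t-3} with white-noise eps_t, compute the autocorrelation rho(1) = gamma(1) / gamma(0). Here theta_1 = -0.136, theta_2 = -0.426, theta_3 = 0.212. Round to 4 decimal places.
\rho(1) = -0.1353

For an MA(q) process with theta_0 = 1, the autocovariance is
  gamma(k) = sigma^2 * sum_{i=0..q-k} theta_i * theta_{i+k},
and rho(k) = gamma(k) / gamma(0). Sigma^2 cancels.
  numerator   = (1)*(-0.136) + (-0.136)*(-0.426) + (-0.426)*(0.212) = -0.168376.
  denominator = (1)^2 + (-0.136)^2 + (-0.426)^2 + (0.212)^2 = 1.244916.
  rho(1) = -0.168376 / 1.244916 = -0.1353.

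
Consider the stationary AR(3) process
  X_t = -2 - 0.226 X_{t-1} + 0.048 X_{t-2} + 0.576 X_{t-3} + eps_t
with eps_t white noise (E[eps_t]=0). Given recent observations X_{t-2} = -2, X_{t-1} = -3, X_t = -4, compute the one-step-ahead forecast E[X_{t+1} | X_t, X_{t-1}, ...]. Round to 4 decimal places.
E[X_{t+1} \mid \mathcal F_t] = -2.3920

For an AR(p) model X_t = c + sum_i phi_i X_{t-i} + eps_t, the
one-step-ahead conditional mean is
  E[X_{t+1} | X_t, ...] = c + sum_i phi_i X_{t+1-i}.
Substitute known values:
  E[X_{t+1} | ...] = -2 + (-0.226) * (-4) + (0.048) * (-3) + (0.576) * (-2)
                   = -2.3920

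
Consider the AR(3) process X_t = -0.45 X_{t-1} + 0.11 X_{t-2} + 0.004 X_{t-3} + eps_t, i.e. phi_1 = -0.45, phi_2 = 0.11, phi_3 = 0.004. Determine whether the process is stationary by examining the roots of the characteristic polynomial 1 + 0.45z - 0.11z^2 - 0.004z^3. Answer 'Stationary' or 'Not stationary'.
\text{Stationary}

The AR(p) characteristic polynomial is P(z) = 1 + 0.45z - 0.11z^2 - 0.004z^3.
Stationarity requires all roots to lie outside the unit circle, i.e. |z| > 1 for every root.
Degree 3: look for a simple real root z0 first, then factor out (1 - z/z0) and solve the remaining quadratic.
Testing z0 = 5: P(5) = 1 + (0.45)(5) + (-0.11)(5)^2 + (-0.004)(5)^3
  = 1 + (2.25) + (-2.75) + (-0.5) = 0.  So z_0 = 5 is a root, |z_0| = 5.
Divide out the factor (1 - 0.2 z) = (1 - z/z0) (since 1/z0 = 0.2):
  P(z) = (1 - 0.2 z)(1 + (0.65) z + (0.02) z^2)
  [check: z-coef 0.65 - (0.2) = 0.45; z^2-coef 0.02 - (0.2)(0.65) = -0.11; z^3-coef -(0.2)(0.02) = -0.004.]
Remaining roots from the quadratic factor 1 + (0.65) z + (0.02) z^2:
  Set 1 + (0.65) z + (0.02) z^2 = 0, i.e. a z^2 + b z + c = 0 with a = 0.02, b = 0.65, c = 1.
  Discriminant D = b^2 - 4ac = (0.65)^2 - 4*(0.02)*1 = 0.4225 - (0.08) = 0.3425.
  D >= 0, so the roots are real: z = (-b +/- sqrt(D)) / (2a) = (-0.65 +/- 0.585235) / (0.04).
    z_1 = (-0.65 + 0.585235) / (0.04) = -1.6191,   |z_1| = 1.6191.
    z_2 = (-0.65 - 0.585235) / (0.04) = -30.8809,   |z_2| = 30.8809.
Moduli of all roots: 5.0000, 1.6191, 30.8809.
All moduli strictly greater than 1? Yes.
Verdict: Stationary.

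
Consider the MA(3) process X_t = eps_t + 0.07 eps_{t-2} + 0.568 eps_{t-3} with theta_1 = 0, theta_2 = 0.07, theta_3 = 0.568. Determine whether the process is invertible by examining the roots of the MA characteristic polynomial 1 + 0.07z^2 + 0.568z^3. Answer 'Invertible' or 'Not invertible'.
\text{Invertible}

The MA(q) characteristic polynomial is P(z) = 1 + 0.07z^2 + 0.568z^3.
Invertibility requires all roots to lie outside the unit circle, i.e. |z| > 1 for every root.
Degree 3: look for a simple real root z0 first, then factor out (1 - z/z0) and solve the remaining quadratic.
Testing z0 = -1.25: P(-1.25) = 1 + (0)(-1.25) + (0.07)(-1.25)^2 + (0.568)(-1.25)^3
  = 1 + (0) + (0.109375) + (-1.109375) = 0.  So z_0 = -1.25 is a root, |z_0| = 1.25.
Divide out the factor (1 + 0.8 z) = (1 - z/z0) (since 1/z0 = -0.8):
  P(z) = (1 + 0.8 z)(1 + (-0.8) z + (0.71) z^2)
  [check: z-coef -0.8 - (-0.8) = 0; z^2-coef 0.71 - (-0.8)(-0.8) = 0.07; z^3-coef -(-0.8)(0.71) = 0.568.]
Remaining roots from the quadratic factor 1 + (-0.8) z + (0.71) z^2:
  Set 1 + (-0.8) z + (0.71) z^2 = 0, i.e. a z^2 + b z + c = 0 with a = 0.71, b = -0.8, c = 1.
  Discriminant D = b^2 - 4ac = (-0.8)^2 - 4*(0.71)*1 = 0.64 - (2.84) = -2.2.
  D < 0, so the roots are the complex-conjugate pair z = (-b +/- i sqrt(-D)) / (2a) = 0.5634 +/- 1.0445i.
  For a conjugate pair |z|^2 = z * conj(z) = (product of roots) = c/a = 1/(0.71) = 1.408451, so |z| = sqrt(1.408451) = 1.1868 for both roots.
Moduli of all roots: 1.2500, 1.1868, 1.1868.
All moduli strictly greater than 1? Yes.
Verdict: Invertible.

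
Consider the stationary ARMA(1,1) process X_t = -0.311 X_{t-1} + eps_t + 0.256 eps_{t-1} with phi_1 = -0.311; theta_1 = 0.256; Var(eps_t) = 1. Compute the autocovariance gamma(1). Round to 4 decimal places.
\gamma(1) = -0.0560

Multiply the model equation by X_{t-k} and take expectations. With theta_0 = psi_0 = 1 and psi_j the MA(infinity) weights, this gives
  gamma(k) - sum_i phi_i gamma(k-i) = c_k,
  c_k = sigma^2 * sum_{j=k..q} theta_j psi_{j-k}   (c_k = 0 for k > q),
using gamma(-m) = gamma(m).
psi-weights needed (psi_j = theta_j + sum_i phi_i psi_{j-i}):
  psi_1 = theta_1 + phi_1 = 0.256 + (-0.311) = -0.055
Right-hand sides:
  c_0 = sigma^2 (1 + theta_1 psi_1) = 1 * (1 + (0.256)(-0.055)) = 1 * 0.98592 = 0.98592
  c_1 = sigma^2 theta_1 = 1 * (0.256) = 0.256
  c_2 = 0
Equations for k = 0 and k = 1 (AR order 1):
  gamma(0) = phi_1 gamma(1) + c_0
  gamma(1) = phi_1 gamma(0) + c_1
Substituting the second into the first: gamma(0) (1 - phi_1^2) = c_0 + phi_1 c_1, so
  gamma(0) = (c_0 + phi_1 c_1) / (1 - phi_1^2) = (0.98592 + (-0.311)(0.256)) / (1 - (-0.311)^2) = 0.906304 / 0.903279 = 1.003349.
  gamma(1) = phi_1 gamma(0) + c_1 = (-0.311)(1.003349) + (0.256) = -0.056042.
Therefore gamma(1) = -0.0560 (to 4 decimal places).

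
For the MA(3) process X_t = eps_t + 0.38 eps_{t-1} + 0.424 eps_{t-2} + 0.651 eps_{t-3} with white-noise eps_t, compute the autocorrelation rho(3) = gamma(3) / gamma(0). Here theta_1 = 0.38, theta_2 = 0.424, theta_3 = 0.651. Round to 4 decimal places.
\rho(3) = 0.3724

For an MA(q) process with theta_0 = 1, the autocovariance is
  gamma(k) = sigma^2 * sum_{i=0..q-k} theta_i * theta_{i+k},
and rho(k) = gamma(k) / gamma(0). Sigma^2 cancels.
  numerator   = (1)*(0.651) = 0.651.
  denominator = (1)^2 + (0.38)^2 + (0.424)^2 + (0.651)^2 = 1.747977.
  rho(3) = 0.651 / 1.747977 = 0.3724.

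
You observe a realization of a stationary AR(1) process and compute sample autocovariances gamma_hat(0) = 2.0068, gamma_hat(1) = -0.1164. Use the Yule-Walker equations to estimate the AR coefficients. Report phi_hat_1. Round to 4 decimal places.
\hat\phi_{1} = -0.0580

The Yule-Walker equations for an AR(p) process read, in matrix form,
  Gamma_p phi = r_p,   with   (Gamma_p)_{ij} = gamma(|i - j|),
                       (r_p)_i = gamma(i),   i,j = 1..p.
Substitute the sample gammas (Toeplitz matrix and right-hand side of size 1):
  Gamma_p = [[2.0068]]
  r_p     = [-0.1164]
With p = 1 this is the single equation gamma(0) phi_1 = gamma(1):
  phi_hat_1 = gamma(1) / gamma(0) = -0.1164 / 2.0068 = -0.0580.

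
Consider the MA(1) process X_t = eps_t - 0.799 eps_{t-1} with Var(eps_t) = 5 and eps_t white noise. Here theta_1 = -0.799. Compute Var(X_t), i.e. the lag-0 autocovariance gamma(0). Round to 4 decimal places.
\gamma(0) = 8.1920

For an MA(q) process X_t = eps_t + sum_i theta_i eps_{t-i} with
Var(eps_t) = sigma^2, the variance is
  gamma(0) = sigma^2 * (1 + sum_i theta_i^2).
  sum_i theta_i^2 = (-0.799)^2 = 0.638401.
  gamma(0) = 5 * (1 + 0.638401) = 5 * 1.638401 = 8.192005, which rounds to 8.1920.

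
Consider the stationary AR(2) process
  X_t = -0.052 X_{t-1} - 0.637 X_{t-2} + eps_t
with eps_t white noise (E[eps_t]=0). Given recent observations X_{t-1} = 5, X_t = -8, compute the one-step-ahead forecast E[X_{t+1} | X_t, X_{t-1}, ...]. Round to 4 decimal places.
E[X_{t+1} \mid \mathcal F_t] = -2.7690

For an AR(p) model X_t = c + sum_i phi_i X_{t-i} + eps_t, the
one-step-ahead conditional mean is
  E[X_{t+1} | X_t, ...] = c + sum_i phi_i X_{t+1-i}.
Substitute known values:
  E[X_{t+1} | ...] = (-0.052) * (-8) + (-0.637) * (5)
                   = -2.7690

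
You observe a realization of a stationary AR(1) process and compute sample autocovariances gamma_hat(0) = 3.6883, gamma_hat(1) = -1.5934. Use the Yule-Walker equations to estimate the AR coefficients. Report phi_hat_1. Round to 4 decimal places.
\hat\phi_{1} = -0.4320

The Yule-Walker equations for an AR(p) process read, in matrix form,
  Gamma_p phi = r_p,   with   (Gamma_p)_{ij} = gamma(|i - j|),
                       (r_p)_i = gamma(i),   i,j = 1..p.
Substitute the sample gammas (Toeplitz matrix and right-hand side of size 1):
  Gamma_p = [[3.6883]]
  r_p     = [-1.5934]
With p = 1 this is the single equation gamma(0) phi_1 = gamma(1):
  phi_hat_1 = gamma(1) / gamma(0) = -1.5934 / 3.6883 = -0.4320.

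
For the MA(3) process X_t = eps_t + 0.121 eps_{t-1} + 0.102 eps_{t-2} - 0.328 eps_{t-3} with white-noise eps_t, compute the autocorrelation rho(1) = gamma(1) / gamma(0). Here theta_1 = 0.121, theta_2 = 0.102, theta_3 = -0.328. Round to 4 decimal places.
\rho(1) = 0.0882

For an MA(q) process with theta_0 = 1, the autocovariance is
  gamma(k) = sigma^2 * sum_{i=0..q-k} theta_i * theta_{i+k},
and rho(k) = gamma(k) / gamma(0). Sigma^2 cancels.
  numerator   = (1)*(0.121) + (0.121)*(0.102) + (0.102)*(-0.328) = 0.099886.
  denominator = (1)^2 + (0.121)^2 + (0.102)^2 + (-0.328)^2 = 1.132629.
  rho(1) = 0.099886 / 1.132629 = 0.0882.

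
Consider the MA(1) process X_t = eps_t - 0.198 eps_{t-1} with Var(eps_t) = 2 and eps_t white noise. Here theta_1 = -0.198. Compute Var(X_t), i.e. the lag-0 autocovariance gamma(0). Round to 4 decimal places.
\gamma(0) = 2.0784

For an MA(q) process X_t = eps_t + sum_i theta_i eps_{t-i} with
Var(eps_t) = sigma^2, the variance is
  gamma(0) = sigma^2 * (1 + sum_i theta_i^2).
  sum_i theta_i^2 = (-0.198)^2 = 0.039204.
  gamma(0) = 2 * (1 + 0.039204) = 2 * 1.039204 = 2.078408, which rounds to 2.0784.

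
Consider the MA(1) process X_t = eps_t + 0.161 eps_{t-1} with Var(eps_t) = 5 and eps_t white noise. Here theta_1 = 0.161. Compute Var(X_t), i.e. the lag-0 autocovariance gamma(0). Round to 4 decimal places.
\gamma(0) = 5.1296

For an MA(q) process X_t = eps_t + sum_i theta_i eps_{t-i} with
Var(eps_t) = sigma^2, the variance is
  gamma(0) = sigma^2 * (1 + sum_i theta_i^2).
  sum_i theta_i^2 = (0.161)^2 = 0.025921.
  gamma(0) = 5 * (1 + 0.025921) = 5 * 1.025921 = 5.129605, which rounds to 5.1296.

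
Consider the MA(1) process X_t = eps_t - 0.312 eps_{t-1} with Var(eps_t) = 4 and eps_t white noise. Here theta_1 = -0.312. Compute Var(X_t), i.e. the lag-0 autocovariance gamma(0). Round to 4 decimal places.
\gamma(0) = 4.3894

For an MA(q) process X_t = eps_t + sum_i theta_i eps_{t-i} with
Var(eps_t) = sigma^2, the variance is
  gamma(0) = sigma^2 * (1 + sum_i theta_i^2).
  sum_i theta_i^2 = (-0.312)^2 = 0.097344.
  gamma(0) = 4 * (1 + 0.097344) = 4 * 1.097344 = 4.389376, which rounds to 4.3894.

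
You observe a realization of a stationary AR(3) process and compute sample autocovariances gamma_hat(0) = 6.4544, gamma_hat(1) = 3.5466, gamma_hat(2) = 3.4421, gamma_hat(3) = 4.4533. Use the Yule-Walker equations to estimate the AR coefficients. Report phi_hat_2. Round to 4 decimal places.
\hat\phi_{2} = 0.1470

The Yule-Walker equations for an AR(p) process read, in matrix form,
  Gamma_p phi = r_p,   with   (Gamma_p)_{ij} = gamma(|i - j|),
                       (r_p)_i = gamma(i),   i,j = 1..p.
Substitute the sample gammas (Toeplitz matrix and right-hand side of size 3):
  Gamma_p = [[6.4544, 3.5466, 3.4421], [3.5466, 6.4544, 3.5466], [3.4421, 3.5466, 6.4544]]
  r_p     = [3.5466, 3.4421, 4.4533]
Written out (R1..R3):
  (R1) 6.4544 phi_1 + 3.5466 phi_2 + 3.4421 phi_3 = 3.5466
  (R2) 3.5466 phi_1 + 6.4544 phi_2 + 3.5466 phi_3 = 3.4421
  (R3) 3.4421 phi_1 + 3.5466 phi_2 + 6.4544 phi_3 = 4.4533
Gaussian elimination:
  R2 <- R2 - (3.5466/6.4544) R1 = R2 - (0.549486) R1:  4.505594 phi_2 + 1.655216 phi_3 = 1.493294
  R3 <- R3 - (3.4421/6.4544) R1 = R3 - (0.533295) R1:  1.655216 phi_2 + 4.618745 phi_3 = 2.561916
  R3 <- R3 - (1.655216/4.505594) R2 = R3 - (0.367369) R2:  4.01067 phi_3 = 2.013326
Back-substitution:
  phi_hat_3 = 2.013326 / 4.01067 = 0.501992
  phi_hat_2 = (1.493294 - (1.655216)(0.501992)) / 4.505594 = 0.147015
  phi_hat_1 = (3.5466 - (3.5466)(0.147015) - (3.4421)(0.501992)) / 6.4544 = 0.200993
So phi_hat = [0.2010, 0.1470, 0.5020].
Therefore phi_hat_2 = 0.1470.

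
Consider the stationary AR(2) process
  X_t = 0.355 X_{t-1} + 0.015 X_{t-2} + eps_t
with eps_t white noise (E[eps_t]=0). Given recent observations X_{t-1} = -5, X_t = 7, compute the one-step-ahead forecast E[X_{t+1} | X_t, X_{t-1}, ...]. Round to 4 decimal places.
E[X_{t+1} \mid \mathcal F_t] = 2.4100

For an AR(p) model X_t = c + sum_i phi_i X_{t-i} + eps_t, the
one-step-ahead conditional mean is
  E[X_{t+1} | X_t, ...] = c + sum_i phi_i X_{t+1-i}.
Substitute known values:
  E[X_{t+1} | ...] = (0.355) * (7) + (0.015) * (-5)
                   = 2.4100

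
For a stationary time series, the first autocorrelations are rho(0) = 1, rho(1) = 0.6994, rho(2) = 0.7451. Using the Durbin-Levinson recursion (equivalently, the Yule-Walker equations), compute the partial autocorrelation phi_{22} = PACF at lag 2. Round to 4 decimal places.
\phi_{22} = 0.5010

The PACF at lag k is phi_{kk}, the last component of the solution
to the Yule-Walker system G_k phi = r_k where
  (G_k)_{ij} = rho(|i - j|), (r_k)_i = rho(i), i,j = 1..k.
Equivalently, Durbin-Levinson gives phi_{kk} iteratively:
  phi_{11} = rho(1)
  phi_{kk} = [rho(k) - sum_{j=1..k-1} phi_{k-1,j} rho(k-j)]
            / [1 - sum_{j=1..k-1} phi_{k-1,j} rho(j)],
  phi_{k,j} = phi_{k-1,j} - phi_{kk} phi_{k-1,k-j},  j = 1..k-1.
Step k = 1:
  phi_11 = rho(1) = 0.6994.
Step k = 2:
  phi_22 = [rho(2) - phi_11 rho(1)] / [1 - phi_11 rho(1)] = [0.7451 - (0.6994)(0.6994)] / [1 - (0.6994)(0.6994)]
         = 0.25593964 / 0.51083964 = 0.501.
Therefore phi_{22} = 0.5010.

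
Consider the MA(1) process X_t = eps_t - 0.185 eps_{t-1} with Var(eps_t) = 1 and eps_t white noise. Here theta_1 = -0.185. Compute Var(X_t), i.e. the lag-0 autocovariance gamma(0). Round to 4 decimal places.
\gamma(0) = 1.0342

For an MA(q) process X_t = eps_t + sum_i theta_i eps_{t-i} with
Var(eps_t) = sigma^2, the variance is
  gamma(0) = sigma^2 * (1 + sum_i theta_i^2).
  sum_i theta_i^2 = (-0.185)^2 = 0.034225.
  gamma(0) = 1 * (1 + 0.034225) = 1 * 1.034225 = 1.034225, which rounds to 1.0342.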